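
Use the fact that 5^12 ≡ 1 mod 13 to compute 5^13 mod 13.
By Fermat: 5^{12} ≡ 1 mod 13. So 5^{13} = 5^{12} · 5^{1} ≡ 5^{1} ≡ 5 mod 13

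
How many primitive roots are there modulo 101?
Number of primitive roots mod 101 = φ(p-1) = φ(100) = 40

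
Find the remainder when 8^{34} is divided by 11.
By Fermat: 8^{10} ≡ 1 mod 11. 34 = 3×10 + 4. So 8^{34} ≡ 8^{4} ≡ 4 mod 11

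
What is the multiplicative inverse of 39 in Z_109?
Since 109 is prime, by Fermat 39^(-1) ≡ 39^{107} ≡ 14 mod 109. Verify: 39 × 14 = 546 ≡ 1 mod 109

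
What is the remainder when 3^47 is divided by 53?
By repeated squaring (mod 53): 3^{1}≡3, 3^{2}≡9, 3^{4}≡28, 3^{8}≡42, 3^{16}≡15, 3^{32}≡13. Then 3^{47} = 3^{32+8+4+2+1} ≡ 13 × 42 × 28 × 9 × 3 ≡ 12 (mod 53)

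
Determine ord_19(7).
Powers of 7 mod 19: 7^1≡7, 7^2≡11, 7^3≡1. So the order of 7 is 3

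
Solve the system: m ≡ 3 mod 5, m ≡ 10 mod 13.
M = 5 × 13 = 65. M₁ = 13, y₁ ≡ 2 mod 5. M₂ = 5, y₂ ≡ 8 mod 13. m = 3×13×2 + 10×5×8 ≡ 23 mod 65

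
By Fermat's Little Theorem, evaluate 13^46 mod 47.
By Fermat's Little Theorem, 13^{46} ≡ 1 mod 47 since 47 is prime and gcd(13, 47) = 1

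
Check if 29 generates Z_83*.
29^{41} ≡ 1 mod 83 and 41 < 82, so ord_83(29) = 41 ≠ 82 and 29 is not a primitive root.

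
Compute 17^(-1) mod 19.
Since 19 is prime, by Fermat 17^(-1) ≡ 17^{17} ≡ 9 mod 19. Verify: 17 × 9 = 153 ≡ 1 mod 19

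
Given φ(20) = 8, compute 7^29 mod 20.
By Euler: 7^{8} ≡ 1 mod 20 since gcd(7, 20) = 1. 29 = 3×8 + 5. So 7^{29} ≡ 7^{5} ≡ 7 mod 20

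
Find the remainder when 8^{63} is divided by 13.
By Fermat: 8^{12} ≡ 1 (mod 13). 63 = 5×12 + 3. So 8^{63} ≡ 8^{3} ≡ 5 (mod 13)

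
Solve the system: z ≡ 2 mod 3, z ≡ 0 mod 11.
M = 3 × 11 = 33. M₁ = 11, y₁ ≡ 2 mod 3. M₂ = 3, y₂ ≡ 4 mod 11. z = 2×11×2 + 0×3×4 ≡ 11 mod 33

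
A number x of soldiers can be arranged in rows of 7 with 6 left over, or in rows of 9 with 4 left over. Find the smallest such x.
M = 7 × 9 = 63. M₁ = 9, y₁ ≡ 4 (mod 7). M₂ = 7, y₂ ≡ 4 (mod 9). x = 6×9×4 + 4×7×4 ≡ 13 (mod 63)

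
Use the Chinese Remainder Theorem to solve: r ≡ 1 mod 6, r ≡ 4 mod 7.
M = 6 × 7 = 42. M₁ = 7, y₁ ≡ 1 mod 6. M₂ = 6, y₂ ≡ 6 mod 7. r = 1×7×1 + 4×6×6 ≡ 25 mod 42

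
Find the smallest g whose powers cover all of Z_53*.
g = 2. For each prime q|52: 2^{26}≡52, 2^{4}≡16, none ≡ 1, so ord_53(2) = 52 and 2 is a primitive root.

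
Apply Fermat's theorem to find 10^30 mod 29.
By Fermat: 10^{28} ≡ 1 mod 29. So 10^{30} = 10^{28} · 10^{2} ≡ 10^{2} ≡ 13 mod 29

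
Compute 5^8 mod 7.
Using Fermat: 5^{6} ≡ 1 (mod 7). 8 ≡ 2 (mod 6). So 5^{8} ≡ 5^{2} ≡ 4 (mod 7)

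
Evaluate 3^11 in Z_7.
Using Fermat: 3^{6} ≡ 1 (mod 7). 11 ≡ 5 (mod 6). So 3^{11} ≡ 3^{5} ≡ 5 (mod 7)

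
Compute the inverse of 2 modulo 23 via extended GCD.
Extended GCD: 2(-11) + 23(1) = 1. So 2^(-1) ≡ -11 ≡ 12 mod 23. Verify: 2 × 12 = 24 ≡ 1 mod 23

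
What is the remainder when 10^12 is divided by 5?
By repeated squaring (mod 5): 10^{1}≡0, 10^{2}≡0, 10^{4}≡0, 10^{8}≡0. Then 10^{12} = 10^{8+4} ≡ 0 × 0 ≡ 0 (mod 5)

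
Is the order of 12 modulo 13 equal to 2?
Powers of 12 mod 13: 12^1≡12, 12^2≡1. First k with 12^k≡1 is k=2. Yes, ord_13(12) = 2.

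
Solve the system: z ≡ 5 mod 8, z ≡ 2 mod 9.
M = 8 × 9 = 72. M₁ = 9, y₁ ≡ 1 mod 8. M₂ = 8, y₂ ≡ 8 mod 9. z = 5×9×1 + 2×8×8 ≡ 29 mod 72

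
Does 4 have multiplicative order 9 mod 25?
Powers of 4 mod 25: 4^1≡4, 4^2≡16, 4^3≡14, 4^4≡6, 4^5≡24, 4^6≡21, 4^7≡9, 4^8≡11, 4^9≡19, 4^10≡1. 4^9≡19≢1, so ord ≠ 9. No, the actual order is 10.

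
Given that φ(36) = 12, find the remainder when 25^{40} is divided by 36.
By Euler: 25^{12} ≡ 1 mod 36 since gcd(25, 36) = 1. 40 = 3×12 + 4. So 25^{40} ≡ 25^{4} ≡ 25 mod 36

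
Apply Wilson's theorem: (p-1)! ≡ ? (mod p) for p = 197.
By Wilson's theorem, (196)! ≡ -1 ≡ 196 (mod 197)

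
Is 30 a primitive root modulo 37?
30^{18} ≡ 1 (mod 37) and 18 < 36, so ord_37(30) = 18 ≠ 36 and 30 is not a primitive root.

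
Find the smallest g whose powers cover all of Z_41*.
g = 6. For each prime q|40: 6^{20}≡40, 6^{8}≡10, none ≡ 1, so ord_41(6) = 40 and 6 is a primitive root.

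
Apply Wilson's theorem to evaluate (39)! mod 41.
(40)! = (39)! × (40) ≡ -1 (mod 41). So (39)! ≡ -1 × (40)^(-1) ≡ (-1)×(-1) = 1 (mod 41)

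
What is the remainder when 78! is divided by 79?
By Wilson's theorem, (78)! ≡ -1 ≡ 78 mod 79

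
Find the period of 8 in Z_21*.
Powers of 8 mod 21: 8^1≡8, 8^2≡1. ord_21(8) = 2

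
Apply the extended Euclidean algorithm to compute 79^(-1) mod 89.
Extended GCD: 79(-9) + 89(8) = 1. So 79^(-1) ≡ -9 ≡ 80 mod 89. Verify: 79 × 80 = 6320 ≡ 1 mod 89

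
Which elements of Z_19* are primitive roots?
There are φ(18) = 6 primitive roots mod 19: {2, 3, 10, 13, 14, 15}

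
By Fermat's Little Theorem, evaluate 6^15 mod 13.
By Fermat: 6^{12} ≡ 1 (mod 13). So 6^{15} = 6^{12} · 6^{3} ≡ 6^{3} ≡ 8 (mod 13)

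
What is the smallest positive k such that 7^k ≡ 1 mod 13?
Powers of 7 mod 13: 7^1≡7, 7^2≡10, 7^3≡5, 7^4≡9, 7^5≡11, 7^6≡12, 7^7≡6, 7^8≡3, 7^9≡8, 7^10≡4, 7^11≡2, 7^12≡1. ord_13(7) = 12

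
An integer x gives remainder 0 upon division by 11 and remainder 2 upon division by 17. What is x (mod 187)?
M = 11 × 17 = 187. M₁ = 17, y₁ ≡ 2 (mod 11). M₂ = 11, y₂ ≡ 14 (mod 17). x = 0×17×2 + 2×11×14 ≡ 121 (mod 187)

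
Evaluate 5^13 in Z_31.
By repeated squaring (mod 31): 5^{1}≡5, 5^{2}≡25, 5^{4}≡5, 5^{8}≡25. Then 5^{13} = 5^{8+4+1} ≡ 25 × 5 × 5 ≡ 5 (mod 31)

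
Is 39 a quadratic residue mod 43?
By Euler's criterion: 39^{21} ≡ 42 (mod 43). Since this equals -1 (≡ 42), 39 is not a QR.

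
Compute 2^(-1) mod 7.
Since 7 is prime, by Fermat 2^(-1) ≡ 2^{5} ≡ 4 mod 7. Verify: 2 × 4 = 8 ≡ 1 mod 7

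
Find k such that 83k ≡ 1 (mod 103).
Since 103 is prime, by Fermat 83^(-1) ≡ 83^{101} ≡ 36 (mod 103). Verify: 83 × 36 = 2988 ≡ 1 (mod 103)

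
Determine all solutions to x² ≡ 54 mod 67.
The square roots of 54 mod 67 are 56 and 11. Verify: 56² = 3136 ≡ 54 mod 67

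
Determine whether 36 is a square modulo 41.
By Euler's criterion: 36^{20} ≡ 1 mod 41. Since this equals 1, 36 is a QR.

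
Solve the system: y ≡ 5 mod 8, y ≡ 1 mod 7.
M = 8 × 7 = 56. M₁ = 7, y₁ ≡ 7 mod 8. M₂ = 8, y₂ ≡ 1 mod 7. y = 5×7×7 + 1×8×1 ≡ 29 mod 56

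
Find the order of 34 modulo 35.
Powers of 34 mod 35: 34^1≡34, 34^2≡1. So the order of 34 is 2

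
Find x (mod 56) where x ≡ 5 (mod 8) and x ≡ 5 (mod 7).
M = 8 × 7 = 56. M₁ = 7, y₁ ≡ 7 (mod 8). M₂ = 8, y₂ ≡ 1 (mod 7). x = 5×7×7 + 5×8×1 ≡ 5 (mod 56)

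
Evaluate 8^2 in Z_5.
8^{2} = 64 ≡ 4 (mod 5)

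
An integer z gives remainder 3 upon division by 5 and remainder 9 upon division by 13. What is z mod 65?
M = 5 × 13 = 65. M₁ = 13, y₁ ≡ 2 mod 5. M₂ = 5, y₂ ≡ 8 mod 13. z = 3×13×2 + 9×5×8 ≡ 48 mod 65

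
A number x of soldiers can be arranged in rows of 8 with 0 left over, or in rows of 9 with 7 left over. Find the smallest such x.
M = 8 × 9 = 72. M₁ = 9, y₁ ≡ 1 mod 8. M₂ = 8, y₂ ≡ 8 mod 9. x = 0×9×1 + 7×8×8 ≡ 16 mod 72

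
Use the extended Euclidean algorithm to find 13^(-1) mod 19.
Extended GCD: 13(3) + 19(-2) = 1. So 13^(-1) ≡ 3 (mod 19). Verify: 13 × 3 = 39 ≡ 1 (mod 19)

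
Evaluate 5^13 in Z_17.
By repeated squaring mod 17: 5^{1}≡5, 5^{2}≡8, 5^{4}≡13, 5^{8}≡16. Then 5^{13} = 5^{8+4+1} ≡ 16 × 13 × 5 ≡ 3 mod 17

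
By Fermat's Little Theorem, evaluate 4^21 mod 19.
By Fermat: 4^{18} ≡ 1 mod 19. So 4^{21} = 4^{18} · 4^{3} ≡ 4^{3} ≡ 7 mod 19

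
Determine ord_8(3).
Powers of 3 mod 8: 3^1≡3, 3^2≡1. ord_8(3) = 2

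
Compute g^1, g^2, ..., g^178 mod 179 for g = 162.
162^1, 162^2, ..., 162^{178} mod 179: [162, 110, 99, 107, 150, 135, 32, 172, 119, 125, 23, 146, 24, 129, 134, 49, 62, 20, 18, 52, 11, 171, 136, 15, 103, 39, 53, 173, 102, 56, 122, 74, 174, 85, 166, 42, 2, 145, 41, 19, 35, 121, 91, 64, 165, 59, 71, 46, 113, 48, 79, 89, 98, 124, 40, 36, 104, 22, 163, 93, 30, 27, 78, 106, 167, 25, 112, 65, 148, 169, 170, 153, 84, 4, 111, 82, 38, 70, 63, 3, 128, 151, 118, 142, 92, 47, 96, 158, 178, 17, 69, 80, 72, 29, 44, 147, 7, 60, 54, 156, 33, 155, 50, 45, 130, 117, 159, 161, 127, 168, 8, 43, 164, 76, 140, 126, 6, 77, 123, 57, 105, 5, 94, 13, 137, 177, 34, 138, 160, 144, 58, 88, 115, 14, 120, 108, 133, 66, 131, 100, 90, 81, 55, 139, 143, 75, 157, 16, 86, 149, 152, 101, 73, 12, 154, 67, 114, 31, 10, 9, 26, 95, 175, 68, 97, 141, 109, 116, 176, 51, 28, 61, 37, 87, 132, 83, 21, 1]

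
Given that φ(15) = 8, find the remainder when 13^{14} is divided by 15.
By Euler: 13^{8} ≡ 1 mod 15 since gcd(13, 15) = 1. 14 = 1×8 + 6. So 13^{14} ≡ 13^{6} ≡ 4 mod 15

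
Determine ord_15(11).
Powers of 11 mod 15: 11^1≡11, 11^2≡1. ord_15(11) = 2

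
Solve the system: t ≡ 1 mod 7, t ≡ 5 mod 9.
M = 7 × 9 = 63. M₁ = 9, y₁ ≡ 4 mod 7. M₂ = 7, y₂ ≡ 4 mod 9. t = 1×9×4 + 5×7×4 ≡ 50 mod 63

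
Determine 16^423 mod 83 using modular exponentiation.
Using Fermat: 16^{82} ≡ 1 mod 83. 423 ≡ 13 mod 82. So 16^{423} ≡ 16^{13} ≡ 27 mod 83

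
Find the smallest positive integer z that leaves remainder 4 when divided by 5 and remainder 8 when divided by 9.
M = 5 × 9 = 45. M₁ = 9, y₁ ≡ 4 (mod 5). M₂ = 5, y₂ ≡ 2 (mod 9). z = 4×9×4 + 8×5×2 ≡ 44 (mod 45)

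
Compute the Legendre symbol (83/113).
(83/113) = 83^{56} mod 113 = 1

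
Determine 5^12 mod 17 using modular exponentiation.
By repeated squaring mod 17: 5^{1}≡5, 5^{2}≡8, 5^{4}≡13, 5^{8}≡16. Then 5^{12} = 5^{8+4} ≡ 16 × 13 ≡ 4 mod 17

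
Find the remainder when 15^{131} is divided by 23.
By Fermat: 15^{22} ≡ 1 mod 23. 131 = 5×22 + 21. So 15^{131} ≡ 15^{21} ≡ 20 mod 23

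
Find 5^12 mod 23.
By repeated squaring mod 23: 5^{1}≡5, 5^{2}≡2, 5^{4}≡4, 5^{8}≡16. Then 5^{12} = 5^{8+4} ≡ 16 × 4 ≡ 18 mod 23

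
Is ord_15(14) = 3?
Powers of 14 mod 15: 14^1≡14, 14^2≡1. Already 14^2≡1, so the order is 2 < 3. No, the actual order is 2.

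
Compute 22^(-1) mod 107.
Since 107 is prime, by Fermat 22^(-1) ≡ 22^{105} ≡ 73 mod 107. Verify: 22 × 73 = 1606 ≡ 1 mod 107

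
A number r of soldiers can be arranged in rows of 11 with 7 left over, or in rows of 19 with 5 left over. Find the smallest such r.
M = 11 × 19 = 209. M₁ = 19, y₁ ≡ 7 (mod 11). M₂ = 11, y₂ ≡ 7 (mod 19). r = 7×19×7 + 5×11×7 ≡ 62 (mod 209)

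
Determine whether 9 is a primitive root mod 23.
9^{11} ≡ 1 mod 23 and 11 < 22, so ord_23(9) = 11 ≠ 22 and 9 is not a primitive root.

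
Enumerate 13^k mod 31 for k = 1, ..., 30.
13^1, 13^2, ..., 13^{30} mod 31: [13, 14, 27, 10, 6, 16, 22, 7, 29, 5, 3, 8, 11, 19, 30, 18, 17, 4, 21, 25, 15, 9, 24, 2, 26, 28, 23, 20, 12, 1]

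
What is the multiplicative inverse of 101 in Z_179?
Since 179 is prime, by Fermat 101^(-1) ≡ 101^{177} ≡ 39 mod 179. Verify: 101 × 39 = 3939 ≡ 1 mod 179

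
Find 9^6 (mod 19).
By repeated squaring (mod 19): 9^{1}≡9, 9^{2}≡5, 9^{4}≡6. Then 9^{6} = 9^{4+2} ≡ 6 × 5 ≡ 11 (mod 19)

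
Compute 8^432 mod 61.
Using Fermat: 8^{60} ≡ 1 mod 61. 432 ≡ 12 mod 60. So 8^{432} ≡ 8^{12} ≡ 58 mod 61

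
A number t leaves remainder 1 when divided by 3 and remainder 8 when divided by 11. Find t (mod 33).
M = 3 × 11 = 33. M₁ = 11, y₁ ≡ 2 (mod 3). M₂ = 3, y₂ ≡ 4 (mod 11). t = 1×11×2 + 8×3×4 ≡ 19 (mod 33)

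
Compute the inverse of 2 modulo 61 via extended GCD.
Extended GCD: 2(-30) + 61(1) = 1. So 2^(-1) ≡ -30 ≡ 31 mod 61. Verify: 2 × 31 = 62 ≡ 1 mod 61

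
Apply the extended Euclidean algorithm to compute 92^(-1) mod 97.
Extended GCD: 92(-39) + 97(37) = 1. So 92^(-1) ≡ -39 ≡ 58 (mod 97). Verify: 92 × 58 = 5336 ≡ 1 (mod 97)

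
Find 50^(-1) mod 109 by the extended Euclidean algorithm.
Extended GCD: 50(24) + 109(-11) = 1. So 50^(-1) ≡ 24 mod 109. Verify: 50 × 24 = 1200 ≡ 1 mod 109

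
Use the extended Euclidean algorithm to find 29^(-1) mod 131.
Extended GCD: 29(-9) + 131(2) = 1. So 29^(-1) ≡ -9 ≡ 122 (mod 131). Verify: 29 × 122 = 3538 ≡ 1 (mod 131)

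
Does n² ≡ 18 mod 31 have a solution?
By Euler's criterion: 18^{15} ≡ 1 mod 31. Since this equals 1, 18 is a QR.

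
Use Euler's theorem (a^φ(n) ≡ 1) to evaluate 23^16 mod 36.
By Euler: 23^{12} ≡ 1 (mod 36) since gcd(23, 36) = 1. 16 = 1×12 + 4. So 23^{16} ≡ 23^{4} ≡ 13 (mod 36)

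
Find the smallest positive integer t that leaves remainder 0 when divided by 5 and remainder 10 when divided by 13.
M = 5 × 13 = 65. M₁ = 13, y₁ ≡ 2 mod 5. M₂ = 5, y₂ ≡ 8 mod 13. t = 0×13×2 + 10×5×8 ≡ 10 mod 65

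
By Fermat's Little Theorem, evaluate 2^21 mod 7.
By Fermat: 2^{6} ≡ 1 mod 7. 21 = 3×6 + 3. So 2^{21} ≡ 2^{3} ≡ 1 mod 7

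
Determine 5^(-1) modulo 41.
Since 41 is prime, by Fermat 5^(-1) ≡ 5^{39} ≡ 33 (mod 41). Verify: 5 × 33 = 165 ≡ 1 (mod 41)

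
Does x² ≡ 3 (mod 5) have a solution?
By Euler's criterion: 3^{2} ≡ 4 (mod 5). Since this equals -1 (≡ 4), 3 is not a QR.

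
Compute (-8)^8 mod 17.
By repeated squaring (mod 17): (-8)^{1}≡9, (-8)^{2}≡13, (-8)^{4}≡16, (-8)^{8}≡1. So (-8)^{8} ≡ 1 (mod 17)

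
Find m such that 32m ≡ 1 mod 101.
Since 101 is prime, by Fermat 32^(-1) ≡ 32^{99} ≡ 60 mod 101. Verify: 32 × 60 = 1920 ≡ 1 mod 101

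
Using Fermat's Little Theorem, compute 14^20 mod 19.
By Fermat: 14^{18} ≡ 1 mod 19. So 14^{20} = 14^{18} · 14^{2} ≡ 14^{2} ≡ 6 mod 19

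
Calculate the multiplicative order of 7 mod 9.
Powers of 7 mod 9: 7^1≡7, 7^2≡4, 7^3≡1. ord_9(7) = 3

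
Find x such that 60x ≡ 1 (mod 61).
Since 61 is prime, by Fermat 60^(-1) ≡ 60^{59} ≡ 60 (mod 61). Verify: 60 × 60 = 3600 ≡ 1 (mod 61)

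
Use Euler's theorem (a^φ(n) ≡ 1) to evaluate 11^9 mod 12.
By Euler: 11^{4} ≡ 1 (mod 12) since gcd(11, 12) = 1. 9 = 2×4 + 1. So 11^{9} ≡ 11^{1} ≡ 11 (mod 12)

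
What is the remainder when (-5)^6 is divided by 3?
Using Fermat: (-5)^{2} ≡ 1 (mod 3). 6 ≡ 0 (mod 2). So (-5)^{6} ≡ (-5)^{0} ≡ 1 (mod 3)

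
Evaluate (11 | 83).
(11/83) = 11^{41} mod 83 = 1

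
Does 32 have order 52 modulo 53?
ord_53(32) divides 52. For each prime q|52: 32^{26}≡52, 32^{4}≡24, none ≡ 1. So 32 has order 52 and is a primitive root mod 53.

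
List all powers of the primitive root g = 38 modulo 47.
38^1, 38^2, ..., 38^{46} mod 47: [38, 34, 23, 28, 30, 12, 33, 32, 41, 7, 31, 3, 20, 8, 22, 37, 43, 36, 5, 2, 29, 21, 46, 9, 13, 24, 19, 17, 35, 14, 15, 6, 40, 16, 44, 27, 39, 25, 10, 4, 11, 42, 45, 18, 26, 1]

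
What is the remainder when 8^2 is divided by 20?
8^{2} = 64 ≡ 4 mod 20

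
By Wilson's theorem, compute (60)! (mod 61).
By Wilson's theorem, (60)! ≡ -1 ≡ 60 (mod 61)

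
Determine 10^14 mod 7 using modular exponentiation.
Using Fermat: 10^{6} ≡ 1 mod 7. 14 ≡ 2 mod 6. So 10^{14} ≡ 10^{2} ≡ 2 mod 7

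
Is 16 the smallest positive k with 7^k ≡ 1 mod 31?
Powers of 7 mod 31: 7^1≡7, 7^2≡18, 7^3≡2, 7^4≡14, 7^5≡5, 7^6≡4, 7^7≡28, 7^8≡10, 7^9≡8, 7^10≡25, 7^11≡20, 7^12≡16, 7^13≡19, 7^14≡9, 7^15≡1. Already 7^15≡1, so the order is 15 < 16. No, the actual order is 15.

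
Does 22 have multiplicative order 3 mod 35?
Powers of 22 mod 35: 22^1≡22, 22^2≡29, 22^3≡8, 22^4≡1. 22^3≡8≢1, so ord ≠ 3. No, the actual order is 4.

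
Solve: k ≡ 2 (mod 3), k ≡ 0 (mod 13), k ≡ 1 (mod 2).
M = 3 × 13 × 2 = 78. M₁ = 26, y₁ ≡ 2 (mod 3). M₂ = 6, y₂ ≡ 11 (mod 13). M₃ = 39, y₃ ≡ 1 (mod 2). k = 2×26×2 + 0×6×11 + 1×39×1 ≡ 65 (mod 78)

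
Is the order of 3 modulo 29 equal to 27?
Powers of 3 mod 29: 3^1≡3, 3^2≡9, 3^3≡27, 3^4≡23, 3^5≡11, 3^6≡4, 3^7≡12, 3^8≡7, 3^9≡21, 3^10≡5, 3^11≡15, 3^12≡16, 3^13≡19, 3^14≡28, 3^15≡26, 3^16≡20, 3^17≡2, 3^18≡6, 3^19≡18, 3^20≡25, 3^21≡17, 3^22≡22, 3^23≡8, 3^24≡24, 3^25≡14, 3^26≡13, 3^27≡10, 3^28≡1. 3^27≡10≢1, so ord ≠ 27. No, the actual order is 28.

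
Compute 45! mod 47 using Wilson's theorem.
(46)! = (45)! × (46) ≡ -1 mod 47. So (45)! ≡ -1 × (46)^(-1) ≡ (-1)×(-1) = 1 mod 47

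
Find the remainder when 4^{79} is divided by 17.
By Fermat: 4^{16} ≡ 1 mod 17. 79 = 4×16 + 15. So 4^{79} ≡ 4^{15} ≡ 13 mod 17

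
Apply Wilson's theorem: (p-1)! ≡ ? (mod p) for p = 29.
By Wilson's theorem, (28)! ≡ -1 ≡ 28 mod 29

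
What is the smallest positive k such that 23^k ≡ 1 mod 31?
Powers of 23 mod 31: 23^1≡23, 23^2≡2, 23^3≡15, 23^4≡4, 23^5≡30, 23^6≡8, 23^7≡29, 23^8≡16, 23^9≡27, 23^10≡1. ord_31(23) = 10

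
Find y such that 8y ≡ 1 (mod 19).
Since 19 is prime, by Fermat 8^(-1) ≡ 8^{17} ≡ 12 (mod 19). Verify: 8 × 12 = 96 ≡ 1 (mod 19)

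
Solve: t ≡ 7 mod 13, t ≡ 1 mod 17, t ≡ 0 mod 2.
M = 13 × 17 × 2 = 442. M₁ = 34, y₁ ≡ 5 mod 13. M₂ = 26, y₂ ≡ 2 mod 17. M₃ = 221, y₃ ≡ 1 mod 2. t = 7×34×5 + 1×26×2 + 0×221×1 ≡ 358 mod 442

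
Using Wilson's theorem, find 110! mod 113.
(112)! = (110)! × (111) × (112) ≡ -1 mod 113. So (110)! ≡ -1 × [(112)(111)]^(-1) ≡ 56 mod 113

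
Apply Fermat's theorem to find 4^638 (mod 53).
By Fermat: 4^{52} ≡ 1 (mod 53). 638 ≡ 14 (mod 52). So 4^{638} ≡ 4^{14} ≡ 49 (mod 53)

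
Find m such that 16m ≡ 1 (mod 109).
Since 109 is prime, by Fermat 16^(-1) ≡ 16^{107} ≡ 75 (mod 109). Verify: 16 × 75 = 1200 ≡ 1 (mod 109)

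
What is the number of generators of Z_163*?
Number of primitive roots mod 163 = φ(p-1) = φ(162) = 54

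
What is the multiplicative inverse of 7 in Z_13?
Since 13 is prime, by Fermat 7^(-1) ≡ 7^{11} ≡ 2 mod 13. Verify: 7 × 2 = 14 ≡ 1 mod 13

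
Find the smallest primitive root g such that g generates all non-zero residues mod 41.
g = 6. Powers: [6, 36, 11, 25, 27, 39, ...] generates all 40 non-zero residues.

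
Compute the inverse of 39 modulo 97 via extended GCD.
Extended GCD: 39(5) + 97(-2) = 1. So 39^(-1) ≡ 5 (mod 97). Verify: 39 × 5 = 195 ≡ 1 (mod 97)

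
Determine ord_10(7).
Powers of 7 mod 10: 7^1≡7, 7^2≡9, 7^3≡3, 7^4≡1. ord_10(7) = 4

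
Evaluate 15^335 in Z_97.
Using Fermat: 15^{96} ≡ 1 mod 97. 335 ≡ 47 mod 96. So 15^{335} ≡ 15^{47} ≡ 84 mod 97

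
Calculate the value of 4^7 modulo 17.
By repeated squaring (mod 17): 4^{1}≡4, 4^{2}≡16, 4^{4}≡1. Then 4^{7} = 4^{4+2+1} ≡ 1 × 16 × 4 ≡ 13 (mod 17)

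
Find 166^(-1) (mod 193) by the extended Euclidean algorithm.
Extended GCD: 166(50) + 193(-43) = 1. So 166^(-1) ≡ 50 (mod 193). Verify: 166 × 50 = 8300 ≡ 1 (mod 193)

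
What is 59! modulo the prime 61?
(60)! = (59)! × (60) ≡ -1 (mod 61). So (59)! ≡ -1 × (60)^(-1) ≡ (-1)×(-1) = 1 (mod 61)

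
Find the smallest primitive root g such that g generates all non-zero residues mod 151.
g = 6. For each prime q|150: 6^{75}≡150, 6^{50}≡32, 6^{30}≡59, none ≡ 1, so ord_151(6) = 150 and 6 is a primitive root.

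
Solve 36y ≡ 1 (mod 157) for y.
Since 157 is prime, by Fermat 36^(-1) ≡ 36^{155} ≡ 48 (mod 157). Verify: 36 × 48 = 1728 ≡ 1 (mod 157)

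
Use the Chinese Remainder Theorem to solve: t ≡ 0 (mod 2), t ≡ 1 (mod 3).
M = 2 × 3 = 6. M₁ = 3, y₁ ≡ 1 (mod 2). M₂ = 2, y₂ ≡ 2 (mod 3). t = 0×3×1 + 1×2×2 ≡ 4 (mod 6)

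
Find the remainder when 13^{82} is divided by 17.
By Fermat: 13^{16} ≡ 1 mod 17. 82 = 5×16 + 2. So 13^{82} ≡ 13^{2} ≡ 16 mod 17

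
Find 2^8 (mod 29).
By repeated squaring (mod 29): 2^{1}≡2, 2^{2}≡4, 2^{4}≡16, 2^{8}≡24. So 2^{8} ≡ 24 (mod 29)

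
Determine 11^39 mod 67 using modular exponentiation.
By repeated squaring (mod 67): 11^{1}≡11, 11^{2}≡54, 11^{4}≡35, 11^{8}≡19, 11^{16}≡26, 11^{32}≡6. Then 11^{39} = 11^{32+4+2+1} ≡ 6 × 35 × 54 × 11 ≡ 53 (mod 67)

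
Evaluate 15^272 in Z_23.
Using Fermat: 15^{22} ≡ 1 (mod 23). 272 ≡ 8 (mod 22). So 15^{272} ≡ 15^{8} ≡ 4 (mod 23)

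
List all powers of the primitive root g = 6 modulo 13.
6^1, 6^2, ..., 6^{12} mod 13: [6, 10, 8, 9, 2, 12, 7, 3, 5, 4, 11, 1]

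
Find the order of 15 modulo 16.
Powers of 15 mod 16: 15^1≡15, 15^2≡1. ord_16(15) = 2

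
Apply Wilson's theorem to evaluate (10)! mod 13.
(12)! = (10)! × (11) × (12) ≡ -1 mod 13. So (10)! ≡ -1 × [(12)(11)]^(-1) ≡ 6 mod 13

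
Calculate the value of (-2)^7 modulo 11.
By repeated squaring mod 11: (-2)^{1}≡9, (-2)^{2}≡4, (-2)^{4}≡5. Then (-2)^{7} = (-2)^{4+2+1} ≡ 5 × 4 × 9 ≡ 4 mod 11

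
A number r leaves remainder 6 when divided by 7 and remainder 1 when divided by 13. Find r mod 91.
M = 7 × 13 = 91. M₁ = 13, y₁ ≡ 6 mod 7. M₂ = 7, y₂ ≡ 2 mod 13. r = 6×13×6 + 1×7×2 ≡ 27 mod 91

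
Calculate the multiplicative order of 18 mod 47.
Powers of 18 mod 47: 18^1≡18, 18^2≡42, 18^3≡4, 18^4≡25, 18^5≡27, 18^6≡16, 18^7≡6, 18^8≡14, 18^9≡17, 18^10≡24, 18^11≡9, 18^12≡21, 18^13≡2, 18^14≡36, 18^15≡37, 18^16≡8, 18^17≡3, 18^18≡7, 18^19≡32, 18^20≡12, 18^21≡28, 18^22≡34, 18^23≡1. Order = 23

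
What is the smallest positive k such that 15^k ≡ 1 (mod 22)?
Powers of 15 mod 22: 15^1≡15, 15^2≡5, 15^3≡9, 15^4≡3, 15^5≡1. Order = 5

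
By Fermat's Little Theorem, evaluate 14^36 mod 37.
By Fermat's Little Theorem, 14^{36} ≡ 1 mod 37 since 37 is prime and gcd(14, 37) = 1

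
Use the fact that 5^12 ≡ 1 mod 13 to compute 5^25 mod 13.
By Fermat: 5^{12} ≡ 1 mod 13. 25 = 2×12 + 1. So 5^{25} ≡ 5^{1} ≡ 5 mod 13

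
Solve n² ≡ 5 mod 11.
The square roots of 5 mod 11 are 4 and 7. Verify: 4² = 16 ≡ 5 mod 11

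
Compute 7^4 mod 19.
7^{4} = 2401 ≡ 7 (mod 19)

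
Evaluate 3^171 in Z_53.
Using Fermat: 3^{52} ≡ 1 (mod 53). 171 ≡ 15 (mod 52). So 3^{171} ≡ 3^{15} ≡ 5 (mod 53)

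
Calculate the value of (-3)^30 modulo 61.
By repeated squaring mod 61: (-3)^{1}≡58, (-3)^{2}≡9, (-3)^{4}≡20, (-3)^{8}≡34, (-3)^{16}≡58. Then (-3)^{30} = (-3)^{16+8+4+2} ≡ 58 × 34 × 20 × 9 ≡ 1 mod 61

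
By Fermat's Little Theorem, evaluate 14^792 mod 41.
By Fermat: 14^{40} ≡ 1 mod 41. 792 ≡ 32 mod 40. So 14^{792} ≡ 14^{32} ≡ 1 mod 41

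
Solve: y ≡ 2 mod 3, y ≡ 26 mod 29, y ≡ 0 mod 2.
M = 3 × 29 × 2 = 174. M₁ = 58, y₁ ≡ 1 mod 3. M₂ = 6, y₂ ≡ 5 mod 29. M₃ = 87, y₃ ≡ 1 mod 2. y = 2×58×1 + 26×6×5 + 0×87×1 ≡ 26 mod 174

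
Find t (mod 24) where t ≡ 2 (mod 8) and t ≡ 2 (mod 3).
M = 8 × 3 = 24. M₁ = 3, y₁ ≡ 3 (mod 8). M₂ = 8, y₂ ≡ 2 (mod 3). t = 2×3×3 + 2×8×2 ≡ 2 (mod 24)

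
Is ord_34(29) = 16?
Powers of 29 mod 34: 29^1≡29, 29^2≡25, 29^3≡11, 29^4≡13, 29^5≡3, 29^6≡19, 29^7≡7, 29^8≡33, 29^9≡5, 29^10≡9, 29^11≡23, 29^12≡21, 29^13≡31, 29^14≡15, 29^15≡27, 29^16≡1. First k with 29^k≡1 is k=16. Yes, ord_34(29) = 16.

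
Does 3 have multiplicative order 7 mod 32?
Powers of 3 mod 32: 3^1≡3, 3^2≡9, 3^3≡27, 3^4≡17, 3^5≡19, 3^6≡25, 3^7≡11, 3^8≡1. 3^7≡11≢1, so ord ≠ 7. No, the actual order is 8.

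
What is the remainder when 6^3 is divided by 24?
6^{3} = 216 ≡ 0 (mod 24)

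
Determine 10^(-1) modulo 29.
Since 29 is prime, by Fermat 10^(-1) ≡ 10^{27} ≡ 3 mod 29. Verify: 10 × 3 = 30 ≡ 1 mod 29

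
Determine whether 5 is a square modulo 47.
By Euler's criterion: 5^{23} ≡ 46 mod 47. Since this equals -1 (≡ 46), 5 is not a QR.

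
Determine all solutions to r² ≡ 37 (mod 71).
The square roots of 37 mod 71 are 45 and 26. Verify: 45² = 2025 ≡ 37 (mod 71)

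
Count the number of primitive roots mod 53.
There are φ(53-1) = φ(52) = 24 primitive roots modulo 53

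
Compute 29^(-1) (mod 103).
Since 103 is prime, by Fermat 29^(-1) ≡ 29^{101} ≡ 32 (mod 103). Verify: 29 × 32 = 928 ≡ 1 (mod 103)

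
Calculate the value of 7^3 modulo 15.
7^{3} = 343 ≡ 13 (mod 15)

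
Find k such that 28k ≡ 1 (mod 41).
Since 41 is prime, by Fermat 28^(-1) ≡ 28^{39} ≡ 22 (mod 41). Verify: 28 × 22 = 616 ≡ 1 (mod 41)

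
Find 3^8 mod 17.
By repeated squaring mod 17: 3^{1}≡3, 3^{2}≡9, 3^{4}≡13, 3^{8}≡16. So 3^{8} ≡ 16 mod 17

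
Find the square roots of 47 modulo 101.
The square roots of 47 mod 101 are 42 and 59. Verify: 42² = 1764 ≡ 47 (mod 101)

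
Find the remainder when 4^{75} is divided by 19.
By Fermat: 4^{18} ≡ 1 mod 19. 75 = 4×18 + 3. So 4^{75} ≡ 4^{3} ≡ 7 mod 19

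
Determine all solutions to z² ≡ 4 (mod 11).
The square roots of 4 mod 11 are 9 and 2. Verify: 9² = 81 ≡ 4 (mod 11)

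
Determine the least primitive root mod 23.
g = 5. Powers: [5, 2, 10, 4, 20, 8, 17, 16, ...] generates all 22 non-zero residues.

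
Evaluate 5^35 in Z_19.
Using Fermat: 5^{18} ≡ 1 (mod 19). 35 ≡ 17 (mod 18). So 5^{35} ≡ 5^{17} ≡ 4 (mod 19)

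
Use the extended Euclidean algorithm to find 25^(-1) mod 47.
Extended GCD: 25(-15) + 47(8) = 1. So 25^(-1) ≡ -15 ≡ 32 mod 47. Verify: 25 × 32 = 800 ≡ 1 mod 47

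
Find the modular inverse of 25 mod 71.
Since 71 is prime, by Fermat 25^(-1) ≡ 25^{69} ≡ 54 mod 71. Verify: 25 × 54 = 1350 ≡ 1 mod 71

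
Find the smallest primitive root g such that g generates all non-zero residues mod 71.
g = 7. For each prime q|70: 7^{35}≡70, 7^{14}≡54, 7^{10}≡45, none ≡ 1, so ord_71(7) = 70 and 7 is a primitive root.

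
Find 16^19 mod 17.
Using Fermat: 16^{16} ≡ 1 mod 17. 19 ≡ 3 mod 16. So 16^{19} ≡ 16^{3} ≡ 16 mod 17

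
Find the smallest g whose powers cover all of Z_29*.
g = 2. For each prime q|28: 2^{14}≡28, 2^{4}≡16, none ≡ 1, so ord_29(2) = 28 and 2 is a primitive root.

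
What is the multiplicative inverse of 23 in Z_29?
Since 29 is prime, by Fermat 23^(-1) ≡ 23^{27} ≡ 24 (mod 29). Verify: 23 × 24 = 552 ≡ 1 (mod 29)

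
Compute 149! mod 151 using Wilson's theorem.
(150)! = (149)! × (150) ≡ -1 mod 151. So (149)! ≡ -1 × (150)^(-1) ≡ (-1)×(-1) = 1 mod 151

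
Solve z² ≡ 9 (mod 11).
The square roots of 9 mod 11 are 3 and 8. Verify: 3² = 9 ≡ 9 (mod 11)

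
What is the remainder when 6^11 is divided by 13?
By repeated squaring (mod 13): 6^{1}≡6, 6^{2}≡10, 6^{4}≡9, 6^{8}≡3. Then 6^{11} = 6^{8+2+1} ≡ 3 × 10 × 6 ≡ 11 (mod 13)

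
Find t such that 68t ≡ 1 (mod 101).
Since 101 is prime, by Fermat 68^(-1) ≡ 68^{99} ≡ 52 (mod 101). Verify: 68 × 52 = 3536 ≡ 1 (mod 101)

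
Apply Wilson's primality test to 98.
(97)! mod 98 = 0. Since 0 ≢ -1 (mod 98), 98 is not prime.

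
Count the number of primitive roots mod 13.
There are φ(13-1) = φ(12) = 4 primitive roots modulo 13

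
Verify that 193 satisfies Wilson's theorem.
(192)! mod 193 = 192. Since this equals -1 (mod 193), Wilson confirms 193 is prime.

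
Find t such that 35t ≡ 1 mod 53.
Since 53 is prime, by Fermat 35^(-1) ≡ 35^{51} ≡ 50 mod 53. Verify: 35 × 50 = 1750 ≡ 1 mod 53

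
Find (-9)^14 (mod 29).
By repeated squaring (mod 29): (-9)^{1}≡20, (-9)^{2}≡23, (-9)^{4}≡7, (-9)^{8}≡20. Then (-9)^{14} = (-9)^{8+4+2} ≡ 20 × 7 × 23 ≡ 1 (mod 29)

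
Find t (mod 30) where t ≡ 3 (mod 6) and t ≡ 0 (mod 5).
M = 6 × 5 = 30. M₁ = 5, y₁ ≡ 5 (mod 6). M₂ = 6, y₂ ≡ 1 (mod 5). t = 3×5×5 + 0×6×1 ≡ 15 (mod 30)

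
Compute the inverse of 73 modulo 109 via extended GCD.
Extended GCD: 73(3) + 109(-2) = 1. So 73^(-1) ≡ 3 mod 109. Verify: 73 × 3 = 219 ≡ 1 mod 109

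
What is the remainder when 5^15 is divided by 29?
By repeated squaring (mod 29): 5^{1}≡5, 5^{2}≡25, 5^{4}≡16, 5^{8}≡24. Then 5^{15} = 5^{8+4+2+1} ≡ 24 × 16 × 25 × 5 ≡ 5 (mod 29)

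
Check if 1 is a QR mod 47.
By Euler's criterion: 1^{23} ≡ 1 mod 47. Since this equals 1, 1 is a QR.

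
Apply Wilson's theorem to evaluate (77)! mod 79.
(78)! = (77)! × (78) ≡ -1 (mod 79). So (77)! ≡ -1 × (78)^(-1) ≡ (-1)×(-1) = 1 (mod 79)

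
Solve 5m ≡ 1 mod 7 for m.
Since 7 is prime, by Fermat 5^(-1) ≡ 5^{5} ≡ 3 mod 7. Verify: 5 × 3 = 15 ≡ 1 mod 7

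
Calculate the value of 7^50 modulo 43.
Using Fermat: 7^{42} ≡ 1 (mod 43). 50 ≡ 8 (mod 42). So 7^{50} ≡ 7^{8} ≡ 6 (mod 43)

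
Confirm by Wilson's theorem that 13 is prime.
(12)! mod 13 = 12. Since this equals -1 mod 13, Wilson confirms 13 is prime.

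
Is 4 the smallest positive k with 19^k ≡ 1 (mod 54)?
Powers of 19 mod 54: 19^1≡19, 19^2≡37, 19^3≡1. Already 19^3≡1, so the order is 3 < 4. No, the actual order is 3.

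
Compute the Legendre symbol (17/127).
(17/127) = 17^{63} mod 127 = 1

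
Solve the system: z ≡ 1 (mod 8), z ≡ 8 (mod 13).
M = 8 × 13 = 104. M₁ = 13, y₁ ≡ 5 (mod 8). M₂ = 8, y₂ ≡ 5 (mod 13). z = 1×13×5 + 8×8×5 ≡ 73 (mod 104)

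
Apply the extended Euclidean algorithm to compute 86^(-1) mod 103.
Extended GCD: 86(6) + 103(-5) = 1. So 86^(-1) ≡ 6 (mod 103). Verify: 86 × 6 = 516 ≡ 1 (mod 103)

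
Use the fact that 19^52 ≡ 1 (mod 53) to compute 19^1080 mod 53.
By Fermat: 19^{52} ≡ 1 (mod 53). 1080 ≡ 40 (mod 52). So 19^{1080} ≡ 19^{40} ≡ 13 (mod 53)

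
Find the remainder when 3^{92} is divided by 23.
By Fermat: 3^{22} ≡ 1 mod 23. 92 = 4×22 + 4. So 3^{92} ≡ 3^{4} ≡ 12 mod 23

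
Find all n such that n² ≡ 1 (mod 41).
The square roots of 1 mod 41 are 1 and 40. Verify: 1² = 1 ≡ 1 (mod 41)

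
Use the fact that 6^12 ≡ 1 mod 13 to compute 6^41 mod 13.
By Fermat: 6^{12} ≡ 1 mod 13. 41 = 3×12 + 5. So 6^{41} ≡ 6^{5} ≡ 2 mod 13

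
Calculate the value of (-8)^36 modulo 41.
By repeated squaring (mod 41): (-8)^{1}≡33, (-8)^{2}≡23, (-8)^{4}≡37, (-8)^{8}≡16, (-8)^{16}≡10, (-8)^{32}≡18. Then (-8)^{36} = (-8)^{32+4} ≡ 18 × 37 ≡ 10 (mod 41)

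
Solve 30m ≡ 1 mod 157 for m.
Since 157 is prime, by Fermat 30^(-1) ≡ 30^{155} ≡ 89 mod 157. Verify: 30 × 89 = 2670 ≡ 1 mod 157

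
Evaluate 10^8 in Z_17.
By repeated squaring mod 17: 10^{1}≡10, 10^{2}≡15, 10^{4}≡4, 10^{8}≡16. So 10^{8} ≡ 16 mod 17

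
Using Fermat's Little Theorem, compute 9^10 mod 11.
By Fermat's Little Theorem, 9^{10} ≡ 1 (mod 11) since 11 is prime and gcd(9, 11) = 1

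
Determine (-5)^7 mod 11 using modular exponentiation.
By repeated squaring (mod 11): (-5)^{1}≡6, (-5)^{2}≡3, (-5)^{4}≡9. Then (-5)^{7} = (-5)^{4+2+1} ≡ 9 × 3 × 6 ≡ 8 (mod 11)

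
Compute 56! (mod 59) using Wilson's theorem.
(58)! = (56)! × (57) × (58) ≡ -1 (mod 59). So (56)! ≡ -1 × [(58)(57)]^(-1) ≡ 29 (mod 59)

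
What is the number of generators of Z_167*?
A prime p has φ(p-1) primitive roots; here φ(166) = 82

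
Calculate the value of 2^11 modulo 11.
Using Fermat: 2^{10} ≡ 1 (mod 11). 11 ≡ 1 (mod 10). So 2^{11} ≡ 2^{1} ≡ 2 (mod 11)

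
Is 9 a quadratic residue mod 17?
By Euler's criterion: 9^{8} ≡ 1 mod 17. Since this equals 1, 9 is a QR.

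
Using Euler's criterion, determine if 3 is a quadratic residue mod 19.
By Euler's criterion: 3^{9} ≡ 18 mod 19. Since this equals -1 (≡ 18), 3 is not a QR.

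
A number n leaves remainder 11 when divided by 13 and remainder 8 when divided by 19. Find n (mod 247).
M = 13 × 19 = 247. M₁ = 19, y₁ ≡ 11 (mod 13). M₂ = 13, y₂ ≡ 3 (mod 19). n = 11×19×11 + 8×13×3 ≡ 141 (mod 247)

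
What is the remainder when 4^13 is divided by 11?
Using Fermat: 4^{10} ≡ 1 mod 11. 13 ≡ 3 mod 10. So 4^{13} ≡ 4^{3} ≡ 9 mod 11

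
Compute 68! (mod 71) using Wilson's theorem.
(70)! = (68)! × (69) × (70) ≡ -1 (mod 71). So (68)! ≡ -1 × [(70)(69)]^(-1) ≡ 35 (mod 71)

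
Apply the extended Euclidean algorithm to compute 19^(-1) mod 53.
Extended GCD: 19(14) + 53(-5) = 1. So 19^(-1) ≡ 14 (mod 53). Verify: 19 × 14 = 266 ≡ 1 (mod 53)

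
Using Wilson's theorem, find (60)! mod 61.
By Wilson's theorem, (60)! ≡ -1 ≡ 60 (mod 61)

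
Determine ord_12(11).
Powers of 11 mod 12: 11^1≡11, 11^2≡1. So the order of 11 is 2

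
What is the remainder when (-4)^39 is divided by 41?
By repeated squaring mod 41: (-4)^{1}≡37, (-4)^{2}≡16, (-4)^{4}≡10, (-4)^{8}≡18, (-4)^{16}≡37, (-4)^{32}≡16. Then (-4)^{39} = (-4)^{32+4+2+1} ≡ 16 × 10 × 16 × 37 ≡ 10 mod 41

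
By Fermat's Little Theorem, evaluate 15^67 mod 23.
By Fermat: 15^{22} ≡ 1 mod 23. 67 = 3×22 + 1. So 15^{67} ≡ 15^{1} ≡ 15 mod 23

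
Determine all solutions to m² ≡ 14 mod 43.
The square roots of 14 mod 43 are 10 and 33. Verify: 10² = 100 ≡ 14 mod 43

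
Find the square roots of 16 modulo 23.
The square roots of 16 mod 23 are 4 and 19. Verify: 4² = 16 ≡ 16 (mod 23)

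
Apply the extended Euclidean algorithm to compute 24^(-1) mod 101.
Extended GCD: 24(-21) + 101(5) = 1. So 24^(-1) ≡ -21 ≡ 80 mod 101. Verify: 24 × 80 = 1920 ≡ 1 mod 101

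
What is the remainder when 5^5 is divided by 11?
By repeated squaring (mod 11): 5^{1}≡5, 5^{2}≡3, 5^{4}≡9. Then 5^{5} = 5^{4+1} ≡ 9 × 5 ≡ 1 (mod 11)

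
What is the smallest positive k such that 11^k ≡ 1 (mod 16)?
Powers of 11 mod 16: 11^1≡11, 11^2≡9, 11^3≡3, 11^4≡1. Order = 4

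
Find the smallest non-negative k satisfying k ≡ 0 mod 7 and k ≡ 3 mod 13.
M = 7 × 13 = 91. M₁ = 13, y₁ ≡ 6 mod 7. M₂ = 7, y₂ ≡ 2 mod 13. k = 0×13×6 + 3×7×2 ≡ 42 mod 91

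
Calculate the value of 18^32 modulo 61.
By repeated squaring mod 61: 18^{1}≡18, 18^{2}≡19, 18^{4}≡56, 18^{8}≡25, 18^{16}≡15, 18^{32}≡42. So 18^{32} ≡ 42 mod 61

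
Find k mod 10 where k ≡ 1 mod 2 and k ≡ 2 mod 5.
M = 2 × 5 = 10. M₁ = 5, y₁ ≡ 1 mod 2. M₂ = 2, y₂ ≡ 3 mod 5. k = 1×5×1 + 2×2×3 ≡ 7 mod 10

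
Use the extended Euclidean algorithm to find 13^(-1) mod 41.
Extended GCD: 13(19) + 41(-6) = 1. So 13^(-1) ≡ 19 mod 41. Verify: 13 × 19 = 247 ≡ 1 mod 41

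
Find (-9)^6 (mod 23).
By repeated squaring (mod 23): (-9)^{1}≡14, (-9)^{2}≡12, (-9)^{4}≡6. Then (-9)^{6} = (-9)^{4+2} ≡ 6 × 12 ≡ 3 (mod 23)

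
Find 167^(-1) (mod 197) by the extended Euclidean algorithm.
Extended GCD: 167(-46) + 197(39) = 1. So 167^(-1) ≡ -46 ≡ 151 (mod 197). Verify: 167 × 151 = 25217 ≡ 1 (mod 197)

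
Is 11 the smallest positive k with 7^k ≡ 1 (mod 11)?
Powers of 7 mod 11: 7^1≡7, 7^2≡5, 7^3≡2, 7^4≡3, 7^5≡10, 7^6≡4, 7^7≡6, 7^8≡9, 7^9≡8, 7^10≡1. Already 7^10≡1, so the order is 10 < 11. No, the actual order is 10.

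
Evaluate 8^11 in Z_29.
By repeated squaring (mod 29): 8^{1}≡8, 8^{2}≡6, 8^{4}≡7, 8^{8}≡20. Then 8^{11} = 8^{8+2+1} ≡ 20 × 6 × 8 ≡ 3 (mod 29)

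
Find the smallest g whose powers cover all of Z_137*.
g = 3. For each prime q|136: 3^{68}≡136, 3^{8}≡122, none ≡ 1, so ord_137(3) = 136 and 3 is a primitive root.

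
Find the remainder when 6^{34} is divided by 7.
By Fermat: 6^{6} ≡ 1 mod 7. 34 = 5×6 + 4. So 6^{34} ≡ 6^{4} ≡ 1 mod 7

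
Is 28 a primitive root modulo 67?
ord_67(28) divides 66. For each prime q|66: 28^{33}≡66, 28^{22}≡37, 28^{6}≡40, none ≡ 1. So 28 has order 66 and is a primitive root mod 67.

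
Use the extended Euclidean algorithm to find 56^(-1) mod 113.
Extended GCD: 56(-2) + 113(1) = 1. So 56^(-1) ≡ -2 ≡ 111 (mod 113). Verify: 56 × 111 = 6216 ≡ 1 (mod 113)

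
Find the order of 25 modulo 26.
Powers of 25 mod 26: 25^1≡25, 25^2≡1. So the order of 25 is 2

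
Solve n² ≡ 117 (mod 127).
The square roots of 117 mod 127 are 25 and 102. Verify: 25² = 625 ≡ 117 (mod 127)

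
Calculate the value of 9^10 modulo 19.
By repeated squaring (mod 19): 9^{1}≡9, 9^{2}≡5, 9^{4}≡6, 9^{8}≡17. Then 9^{10} = 9^{8+2} ≡ 17 × 5 ≡ 9 (mod 19)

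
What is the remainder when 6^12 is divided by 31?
By repeated squaring mod 31: 6^{1}≡6, 6^{2}≡5, 6^{4}≡25, 6^{8}≡5. Then 6^{12} = 6^{8+4} ≡ 5 × 25 ≡ 1 mod 31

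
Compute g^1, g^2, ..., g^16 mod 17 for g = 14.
14^1, 14^2, ..., 14^{16} mod 17: [14, 9, 7, 13, 12, 15, 6, 16, 3, 8, 10, 4, 5, 2, 11, 1]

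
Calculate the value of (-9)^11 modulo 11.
Using Fermat: (-9)^{10} ≡ 1 mod 11. 11 ≡ 1 mod 10. So (-9)^{11} ≡ (-9)^{1} ≡ 2 mod 11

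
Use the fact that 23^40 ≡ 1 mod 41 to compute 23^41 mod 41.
By Fermat: 23^{40} ≡ 1 mod 41. So 23^{41} = 23^{40} · 23^{1} ≡ 23^{1} ≡ 23 mod 41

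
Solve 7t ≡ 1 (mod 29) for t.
Since 29 is prime, by Fermat 7^(-1) ≡ 7^{27} ≡ 25 (mod 29). Verify: 7 × 25 = 175 ≡ 1 (mod 29)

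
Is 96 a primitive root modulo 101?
96^{50} ≡ 1 (mod 101) and 50 < 100, so ord_101(96) = 50 ≠ 100 and 96 is not a primitive root.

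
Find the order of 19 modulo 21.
Powers of 19 mod 21: 19^1≡19, 19^2≡4, 19^3≡13, 19^4≡16, 19^5≡10, 19^6≡1. So the order of 19 is 6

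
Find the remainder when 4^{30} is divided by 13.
By Fermat: 4^{12} ≡ 1 (mod 13). 30 = 2×12 + 6. So 4^{30} ≡ 4^{6} ≡ 1 (mod 13)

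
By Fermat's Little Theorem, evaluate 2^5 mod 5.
By Fermat: 2^{4} ≡ 1 (mod 5). So 2^{5} = 2^{4} · 2^{1} ≡ 2^{1} ≡ 2 (mod 5)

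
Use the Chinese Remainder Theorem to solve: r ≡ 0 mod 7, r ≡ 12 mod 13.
M = 7 × 13 = 91. M₁ = 13, y₁ ≡ 6 mod 7. M₂ = 7, y₂ ≡ 2 mod 13. r = 0×13×6 + 12×7×2 ≡ 77 mod 91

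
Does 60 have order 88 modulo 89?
ord_89(60) divides 88. For each prime q|88: 60^{44}≡88, 60^{8}≡4, none ≡ 1. So 60 has order 88 and is a primitive root mod 89.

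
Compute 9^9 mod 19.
By repeated squaring (mod 19): 9^{1}≡9, 9^{2}≡5, 9^{4}≡6, 9^{8}≡17. Then 9^{9} = 9^{8+1} ≡ 17 × 9 ≡ 1 (mod 19)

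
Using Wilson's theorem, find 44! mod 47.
(46)! = (44)! × (45) × (46) ≡ -1 mod 47. So (44)! ≡ -1 × [(46)(45)]^(-1) ≡ 23 mod 47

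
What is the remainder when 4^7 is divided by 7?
Using Fermat: 4^{6} ≡ 1 (mod 7). 7 ≡ 1 (mod 6). So 4^{7} ≡ 4^{1} ≡ 4 (mod 7)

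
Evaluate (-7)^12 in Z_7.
By repeated squaring (mod 7): (-7)^{1}≡0, (-7)^{2}≡0, (-7)^{4}≡0, (-7)^{8}≡0. Then (-7)^{12} = (-7)^{8+4} ≡ 0 × 0 ≡ 0 (mod 7)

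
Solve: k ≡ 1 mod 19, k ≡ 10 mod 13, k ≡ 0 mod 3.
M = 19 × 13 × 3 = 741. M₁ = 39, y₁ ≡ 1 mod 19. M₂ = 57, y₂ ≡ 8 mod 13. M₃ = 247, y₃ ≡ 1 mod 3. k = 1×39×1 + 10×57×8 + 0×247×1 ≡ 153 mod 741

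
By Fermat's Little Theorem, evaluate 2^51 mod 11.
By Fermat: 2^{10} ≡ 1 mod 11. 51 = 5×10 + 1. So 2^{51} ≡ 2^{1} ≡ 2 mod 11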